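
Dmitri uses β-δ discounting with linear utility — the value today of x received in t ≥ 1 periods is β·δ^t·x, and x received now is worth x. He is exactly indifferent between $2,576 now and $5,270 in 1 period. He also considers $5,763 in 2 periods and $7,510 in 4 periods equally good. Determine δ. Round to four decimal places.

δ ≈ 0.8760

From the later pair, β·δ^2·5763 = β·δ^4·7510; dividing through, δ^2 = 5763/7510 = 0.76738, so δ = 0.87600.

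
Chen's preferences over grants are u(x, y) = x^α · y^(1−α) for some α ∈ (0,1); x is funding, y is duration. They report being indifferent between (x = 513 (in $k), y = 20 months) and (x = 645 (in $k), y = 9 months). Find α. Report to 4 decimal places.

α ≈ 0.7771

The Cobb–Douglas utilities coincide, so 513^α·20^(1−α) = 645^α·9^(1−α).
Taking logs: α·ln 513 + (1−α)·ln 20 = α·ln 645 + (1−α)·ln 9, i.e. α·-0.2289745 = (1−α)·-0.7985077.
With A = -0.2289745 and B = -0.7985077: α·A = (1−α)·B, so α = B/(A+B) = -0.7985077/-1.0274822 ≈ 0.7771.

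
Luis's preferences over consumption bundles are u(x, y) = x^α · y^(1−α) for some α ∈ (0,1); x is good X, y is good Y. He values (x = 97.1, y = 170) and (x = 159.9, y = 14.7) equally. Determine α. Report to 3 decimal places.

Indifference: 97.1^α · 170^(1−α) = 159.9^α · 14.7^(1−α).
Rearrange to (97.1/159.9)^α = (14.7/170)^(1−α) and take logs: α·-0.498807 = (1−α)·-2.447951.
So α/(1−α) = (-2.447951)/(-0.498807) = 4.907612, and α = 4.907612/5.907612 ≈ 0.831.

α ≈ 0.831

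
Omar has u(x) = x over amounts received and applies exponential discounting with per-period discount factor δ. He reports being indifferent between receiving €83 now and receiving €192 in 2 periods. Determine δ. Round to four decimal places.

Equating discounted utilities: u(83) = δ^2·u(192) ⇒ δ^2 = u(83)/u(192).
With u(x) = x: δ^2 = 83/192 = 0.43229.
So δ = 0.43229^(1/2) ≈ 0.6575.

δ ≈ 0.6575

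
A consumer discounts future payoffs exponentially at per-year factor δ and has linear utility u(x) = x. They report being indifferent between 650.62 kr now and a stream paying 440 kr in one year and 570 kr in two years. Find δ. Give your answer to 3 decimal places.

Equating present values: 650.62 = 440δ + 570δ².
That is, 570δ² + 440δ − 650.62 = 0, a quadratic in δ.
δ = (−440 + √(440² + 4·570·650.62)) / (2·570) = (−440 + √1677013.60) / 1140 ≈ 0.750.

δ ≈ 0.750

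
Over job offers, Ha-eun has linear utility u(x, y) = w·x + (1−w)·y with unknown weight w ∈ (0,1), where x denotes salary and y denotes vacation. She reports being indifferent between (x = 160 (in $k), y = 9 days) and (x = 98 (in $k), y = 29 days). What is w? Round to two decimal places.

u(160,9) = u(98,29) means w·160 + (1−w)·9 = w·98 + (1−w)·29.
Rearranging, 62·w − 20·(1−w) = 0.
The marginal rate of substitution is 20/62, so w = 20/(62+20) = 0.24.

w = 0.24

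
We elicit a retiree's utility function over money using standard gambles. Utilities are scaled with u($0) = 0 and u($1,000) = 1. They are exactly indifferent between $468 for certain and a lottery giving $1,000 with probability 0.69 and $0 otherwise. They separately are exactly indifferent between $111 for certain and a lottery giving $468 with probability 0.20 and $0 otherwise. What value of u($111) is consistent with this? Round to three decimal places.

0.138

First, u($468) = 0.69·u($1,000) + 0.31·u($0) = 0.69.
Chaining: u($111) = 0.20·0.69 + 0.80·0.00 = 0.1380.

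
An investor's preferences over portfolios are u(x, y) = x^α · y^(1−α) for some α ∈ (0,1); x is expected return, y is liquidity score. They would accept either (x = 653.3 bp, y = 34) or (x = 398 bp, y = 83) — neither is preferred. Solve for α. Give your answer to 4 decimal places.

α ≈ 0.6430

The Cobb–Douglas utilities coincide, so 653.3^α·34^(1−α) = 398^α·83^(1−α).
Rearrange to (653.3/398)^α = (83/34)^(1−α) and take logs: α·0.4955844 = (1−α)·0.8924801.
Thus α·(1.3880645) = 0.8924801, so α = 0.8924801/1.3880645 ≈ 0.6430.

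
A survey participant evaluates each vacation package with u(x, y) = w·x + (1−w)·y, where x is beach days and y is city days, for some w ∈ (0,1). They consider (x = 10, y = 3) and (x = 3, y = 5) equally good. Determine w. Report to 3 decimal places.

Indifference: w·10 + (1−w)·3 = w·3 + (1−w)·5.
w·(10−3) = (1−w)·(5−3), i.e. w·7 = (1−w)·2.
The marginal rate of substitution is 2/7, so w = 2/(7+2) = 0.222.

w = 0.222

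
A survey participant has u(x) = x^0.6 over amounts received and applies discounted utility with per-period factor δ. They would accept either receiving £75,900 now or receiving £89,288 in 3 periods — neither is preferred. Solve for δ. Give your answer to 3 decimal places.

The payoff in 3 periods is discounted by δ^3, so u(75900) = δ^3·u(89288) and δ^3 = u(75900)/u(89288).
With u(x) = x^0.6: δ^3 = 75900^0.6/89288^0.6 = (75900/89288)^0.6 = 0.90713.
Taking the cube root: δ = 0.90713^(1/3) ≈ 0.968.

δ ≈ 0.968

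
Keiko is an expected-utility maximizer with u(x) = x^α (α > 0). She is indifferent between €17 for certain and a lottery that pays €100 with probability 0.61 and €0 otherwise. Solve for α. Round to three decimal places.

α ≈ 0.279

Since u(0) = 0, the lottery's EU is 0.61·100^α.
Equating: 17^α = 0.61·100^α, i.e. 0.1700^α = 0.61.
Take logs: α = ln 0.61 / ln(17/100) ≈ 0.27896.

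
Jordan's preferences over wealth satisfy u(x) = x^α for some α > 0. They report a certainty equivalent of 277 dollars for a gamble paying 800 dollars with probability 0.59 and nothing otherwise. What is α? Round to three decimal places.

Since u(0) = 0, the lottery's EU is 0.59·800^α.
Indifference: 277^α = 0.59·800^α, so (277/800)^α = 0.59.
Take logs: α = ln 0.59 / ln(277/800) ≈ 0.49749.

α ≈ 0.497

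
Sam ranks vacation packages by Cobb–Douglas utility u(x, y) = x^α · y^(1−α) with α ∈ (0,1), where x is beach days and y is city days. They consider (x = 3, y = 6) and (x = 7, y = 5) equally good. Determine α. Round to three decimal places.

α ≈ 0.177

The Cobb–Douglas utilities coincide, so 3^α·6^(1−α) = 7^α·5^(1−α).
Taking logs: α·ln 3 + (1−α)·ln 6 = α·ln 7 + (1−α)·ln 5, i.e. α·-0.847298 = (1−α)·-0.182322.
With A = -0.847298 and B = -0.182322: α·A = (1−α)·B, so α = B/(A+B) = -0.182322/-1.029620 ≈ 0.177.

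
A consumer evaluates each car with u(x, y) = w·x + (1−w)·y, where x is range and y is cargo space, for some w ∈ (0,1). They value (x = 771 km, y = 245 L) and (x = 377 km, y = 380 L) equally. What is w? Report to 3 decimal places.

w = 0.255

Indifference: w·771 + (1−w)·245 = w·377 + (1−w)·380.
w·(771−377) = (1−w)·(380−245), i.e. w·394 = (1−w)·135.
Hence w = 135/(394+135) = 135/529 = 0.255.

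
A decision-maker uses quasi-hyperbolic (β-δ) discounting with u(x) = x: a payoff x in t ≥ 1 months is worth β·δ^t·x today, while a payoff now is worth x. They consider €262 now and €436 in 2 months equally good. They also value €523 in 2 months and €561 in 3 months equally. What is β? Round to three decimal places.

From the later pair, β·δ^2·523 = β·δ^3·561; dividing through, δ = 523/561 = 0.93226.
Substituting δ into 262 = β·δ^2·436: β = 262/(378.934) ≈ 0.691.

β ≈ 0.691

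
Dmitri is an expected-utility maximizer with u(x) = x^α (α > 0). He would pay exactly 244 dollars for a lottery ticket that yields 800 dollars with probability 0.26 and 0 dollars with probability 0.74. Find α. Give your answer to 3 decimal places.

Since u(0) = 0, the lottery's EU is 0.26·800^α.
Setting u(244) equal to that: 244^α = 0.26·800^α ⇒ (244/800)^α = 0.26.
Taking logs: α·ln(244/800) = ln(0.26), so α = -1.347074 / -1.187444 ≈ 1.134.

α ≈ 1.134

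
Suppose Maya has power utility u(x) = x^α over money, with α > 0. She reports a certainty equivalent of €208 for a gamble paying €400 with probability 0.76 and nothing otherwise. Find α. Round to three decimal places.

α ≈ 0.420

Since u(0) = 0, the lottery's EU is 0.76·400^α.
Indifference: 208^α = 0.76·400^α, so (208/400)^α = 0.76.
Take logs: α = ln 0.76 / ln(208/400) ≈ 0.41968.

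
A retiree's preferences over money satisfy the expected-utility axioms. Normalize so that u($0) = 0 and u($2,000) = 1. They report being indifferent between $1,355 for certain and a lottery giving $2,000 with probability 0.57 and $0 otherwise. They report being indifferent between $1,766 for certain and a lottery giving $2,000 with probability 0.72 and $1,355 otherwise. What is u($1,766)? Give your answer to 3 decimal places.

0.880

First, u($1,355) = 0.57·u($2,000) + 0.43·u($0) = 0.57.
The second indifference gives u($1,766) = 0.72·u($2,000) + 0.28·u($1,355) = 0.72·1.00 + 0.28·0.57 = 0.8796.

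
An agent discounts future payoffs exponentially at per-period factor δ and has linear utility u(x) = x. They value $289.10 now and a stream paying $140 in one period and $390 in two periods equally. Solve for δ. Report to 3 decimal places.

The stream is worth 140δ + 390δ² today, so 140δ + 390δ² = 289.10.
So 390δ² + 140δ − 289.10 = 0.
δ = (−140 + √(140² + 4·390·289.10)) / (2·390) = (−140 + √470596.00) / 780 ≈ 0.700.

δ ≈ 0.700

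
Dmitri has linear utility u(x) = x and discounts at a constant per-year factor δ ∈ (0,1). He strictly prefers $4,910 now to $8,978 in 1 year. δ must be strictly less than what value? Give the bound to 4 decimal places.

δ < 0.5469

Comparing present values: 4910 > δ·8978.
Dividing through by 8978 gives δ < 0.54689.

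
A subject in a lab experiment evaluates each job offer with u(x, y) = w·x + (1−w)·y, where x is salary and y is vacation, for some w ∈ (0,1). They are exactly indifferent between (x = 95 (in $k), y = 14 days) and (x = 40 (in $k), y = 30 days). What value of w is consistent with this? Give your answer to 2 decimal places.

u(95,14) = u(40,30) means w·95 + (1−w)·14 = w·40 + (1−w)·30.
Collecting terms: w·55 = (1−w)·16.
The marginal rate of substitution is 16/55, so w = 16/(55+16) = 0.23.

w = 0.23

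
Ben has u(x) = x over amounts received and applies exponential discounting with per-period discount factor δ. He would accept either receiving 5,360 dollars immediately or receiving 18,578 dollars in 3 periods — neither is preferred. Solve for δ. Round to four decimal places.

δ ≈ 0.6608

The payoff in 3 periods is discounted by δ^3, so u(5360) = δ^3·u(18578) and δ^3 = u(5360)/u(18578).
With u(x) = x: δ^3 = 5360/18578 = 0.28851.
Taking the cube root: δ = 0.28851^(1/3) ≈ 0.6608.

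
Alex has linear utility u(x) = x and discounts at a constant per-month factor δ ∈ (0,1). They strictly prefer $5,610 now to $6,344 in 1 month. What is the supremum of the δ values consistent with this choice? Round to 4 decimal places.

The preference means 5610 > δ·6344.
So δ < 5610/6344 = 0.88430.

δ < 0.8843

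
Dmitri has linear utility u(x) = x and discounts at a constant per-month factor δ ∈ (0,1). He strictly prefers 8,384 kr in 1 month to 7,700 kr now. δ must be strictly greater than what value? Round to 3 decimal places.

Under u(x) = x this choice says 7700 < δ·8384.
So δ > 7700/8384 = 0.91842.

δ > 0.918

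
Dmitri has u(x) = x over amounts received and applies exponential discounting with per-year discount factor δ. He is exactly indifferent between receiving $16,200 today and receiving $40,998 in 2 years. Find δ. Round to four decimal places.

δ ≈ 0.6286

The payoff in 2 years is discounted by δ^2, so u(16200) = δ^2·u(40998) and δ^2 = u(16200)/u(40998).
With u(x) = x: δ^2 = 16200/40998 = 0.39514.
Taking the square root: δ = 0.39514^(1/2) ≈ 0.6286.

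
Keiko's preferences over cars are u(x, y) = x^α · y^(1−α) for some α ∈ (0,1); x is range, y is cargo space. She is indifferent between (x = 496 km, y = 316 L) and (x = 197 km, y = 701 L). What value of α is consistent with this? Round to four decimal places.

Indifference: 496^α · 316^(1−α) = 197^α · 701^(1−α).
(496/197)^α = (701/316)^(1−α); take logs: α·ln(496/197) = (1−α)·ln(701/316), i.e. α·0.9233722 = (1−α)·0.7967657.
With A = 0.9233722 and B = 0.7967657: α·A = (1−α)·B, so α = B/(A+B) = 0.7967657/1.7201379 ≈ 0.4632.

α ≈ 0.4632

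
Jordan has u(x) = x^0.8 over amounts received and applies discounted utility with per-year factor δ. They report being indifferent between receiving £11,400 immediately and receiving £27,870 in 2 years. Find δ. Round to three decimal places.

δ ≈ 0.699

The payoff in 2 years is discounted by δ^2, so u(11400) = δ^2·u(27870) and δ^2 = u(11400)/u(27870).
With u(x) = x^0.8: δ^2 = 11400^0.8/27870^0.8 = (11400/27870)^0.8 = 0.48912.
Taking the square root: δ = 0.48912^(1/2) ≈ 0.699.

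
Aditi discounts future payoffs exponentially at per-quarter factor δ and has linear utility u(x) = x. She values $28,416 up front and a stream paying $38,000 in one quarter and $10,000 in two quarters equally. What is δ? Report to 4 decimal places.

δ ≈ 0.6400

The stream is worth 38000δ + 10000δ² today, so 38000δ + 10000δ² = 28416.
Rearranged: 10000δ² + 38000δ − 28416 = 0.
By the quadratic formula (taking the positive root), δ = (−38000 + √2580640000.00) / 20000 ≈ 0.6400.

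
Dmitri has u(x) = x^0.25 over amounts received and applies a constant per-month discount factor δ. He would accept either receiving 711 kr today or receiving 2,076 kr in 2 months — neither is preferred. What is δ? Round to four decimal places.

Equating discounted utilities: u(711) = δ^2·u(2076) ⇒ δ^2 = u(711)/u(2076).
With u(x) = x^0.25: δ^2 = 711^0.25/2076^0.25 = (711/2076)^0.25 = 0.76500.
Taking the square root: δ = 0.76500^(1/2) ≈ 0.8746.

δ ≈ 0.8746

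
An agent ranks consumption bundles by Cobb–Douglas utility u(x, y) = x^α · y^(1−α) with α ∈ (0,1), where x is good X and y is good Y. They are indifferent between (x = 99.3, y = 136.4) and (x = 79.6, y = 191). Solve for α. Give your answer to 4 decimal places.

The Cobb–Douglas utilities coincide, so 99.3^α·136.4^(1−α) = 79.6^α·191^(1−α).
(99.3/79.6)^α = (191/136.4)^(1−α); take logs: α·ln(99.3/79.6) = (1−α)·ln(191/136.4), i.e. α·0.2211315 = (1−α)·0.3366817.
So α/(1−α) = (0.3366817)/(0.2211315) = 1.5225407, and α = 1.5225407/2.5225407 ≈ 0.6036.

α ≈ 0.6036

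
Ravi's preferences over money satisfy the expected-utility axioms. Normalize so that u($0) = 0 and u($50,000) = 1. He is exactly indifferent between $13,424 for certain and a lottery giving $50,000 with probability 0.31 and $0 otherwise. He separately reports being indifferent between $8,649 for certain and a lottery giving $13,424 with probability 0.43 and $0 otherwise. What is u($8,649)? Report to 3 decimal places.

First, u($13,424) = 0.31·u($50,000) + 0.69·u($0) = 0.31.
Then u($8,649) = 0.43·u($13,424) + 0.57·u($0) = 0.43·0.31 + 0.57·0.00 = 0.1333.

0.133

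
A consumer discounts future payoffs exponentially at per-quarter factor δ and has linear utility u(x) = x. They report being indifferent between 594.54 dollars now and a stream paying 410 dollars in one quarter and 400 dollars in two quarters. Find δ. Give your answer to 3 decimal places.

Equating present values: 594.54 = 410δ + 400δ².
That is, 400δ² + 410δ − 594.54 = 0, a quadratic in δ.
δ = (−410 + √(410² + 4·400·594.54)) / (2·400) = (−410 + √1119364.00) / 800 ≈ 0.810.

δ ≈ 0.810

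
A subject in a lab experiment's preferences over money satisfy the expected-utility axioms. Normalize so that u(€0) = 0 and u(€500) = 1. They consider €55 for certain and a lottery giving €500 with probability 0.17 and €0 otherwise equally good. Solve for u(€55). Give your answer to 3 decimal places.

0.170

The indifference gives u(€55) = 0.17·u(€500) + 0.83·u(€0) = 0.17·1 + 0.83·0 = 0.17.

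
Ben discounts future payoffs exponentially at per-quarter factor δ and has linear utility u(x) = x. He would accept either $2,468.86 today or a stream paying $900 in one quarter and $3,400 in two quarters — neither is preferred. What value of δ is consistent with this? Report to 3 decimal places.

Equating present values: 2468.86 = 900δ + 3400δ².
That is, 3400δ² + 900δ − 2468.86 = 0, a quadratic in δ.
δ = (−900 + √(900² + 4·3400·2468.86)) / (2·3400) = (−900 + √34386496.00) / 6800 ≈ 0.730.

δ ≈ 0.730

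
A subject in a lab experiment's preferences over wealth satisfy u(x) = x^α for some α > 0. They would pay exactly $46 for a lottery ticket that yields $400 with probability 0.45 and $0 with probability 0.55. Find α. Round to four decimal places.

α ≈ 0.3692

The lottery's expected utility is 0.45·u(400) + 0.55·u(0) = 0.45·400^α (since u(0) = 0 for α > 0).
Indifference: 46^α = 0.45·400^α, so (46/400)^α = 0.45.
Taking logs: α·ln(46/400) = ln(0.45), so α = -0.7985077 / -2.1628232 ≈ 0.3692.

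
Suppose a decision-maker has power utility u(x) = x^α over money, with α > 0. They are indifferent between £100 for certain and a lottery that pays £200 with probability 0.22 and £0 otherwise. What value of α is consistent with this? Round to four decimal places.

α ≈ 2.1844

EU(lottery) = 0.22·200^α + 0.78·0 = 0.22·200^α.
Indifference: 100^α = 0.22·200^α, so (100/200)^α = 0.22.
α = ln(0.22) / ln(100/200) = -1.5141277/-0.6931472 ≈ 2.1844.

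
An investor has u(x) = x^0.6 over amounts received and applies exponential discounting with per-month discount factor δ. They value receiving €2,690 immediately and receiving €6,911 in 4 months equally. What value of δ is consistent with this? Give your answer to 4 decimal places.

Equating discounted utilities: u(2690) = δ^4·u(6911) ⇒ δ^4 = u(2690)/u(6911).
With u(x) = x^0.6: δ^4 = 2690^0.6/6911^0.6 = (2690/6911)^0.6 = 0.56771.
Hence δ = (0.56771)^(1/4) = 0.868024.

δ ≈ 0.8680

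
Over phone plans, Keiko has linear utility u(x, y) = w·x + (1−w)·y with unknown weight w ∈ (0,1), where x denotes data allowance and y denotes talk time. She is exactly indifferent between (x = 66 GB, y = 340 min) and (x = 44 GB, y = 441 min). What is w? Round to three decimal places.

w = 0.821

Indifference: w·66 + (1−w)·340 = w·44 + (1−w)·441.
Rearranging, 22·w − 101·(1−w) = 0.
So w/(1−w) = 101/22 = 4.5909, giving w = 101/(22+101) = 0.821.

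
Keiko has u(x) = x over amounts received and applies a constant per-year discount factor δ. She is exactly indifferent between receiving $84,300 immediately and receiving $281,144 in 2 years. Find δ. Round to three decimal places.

δ ≈ 0.548

Indifference means u(84300) = δ^2 · u(281144), so δ^2 = u(84300)/u(281144).
With u(x) = x: δ^2 = 84300/281144 = 0.29985.
Taking the square root: δ = 0.29985^(1/2) ≈ 0.548.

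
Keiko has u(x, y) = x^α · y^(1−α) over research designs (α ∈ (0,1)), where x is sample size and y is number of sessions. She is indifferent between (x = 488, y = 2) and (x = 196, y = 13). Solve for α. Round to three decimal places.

α ≈ 0.672

Set the two utilities equal: 488^α·2^(1−α) = 196^α·13^(1−α).
(488/196)^α = (13/2)^(1−α); take logs: α·ln(488/196) = (1−α)·ln(13/2), i.e. α·0.912201 = (1−α)·1.871802.
Thus α·(2.784003) = 1.871802, so α = 1.871802/2.784003 ≈ 0.672.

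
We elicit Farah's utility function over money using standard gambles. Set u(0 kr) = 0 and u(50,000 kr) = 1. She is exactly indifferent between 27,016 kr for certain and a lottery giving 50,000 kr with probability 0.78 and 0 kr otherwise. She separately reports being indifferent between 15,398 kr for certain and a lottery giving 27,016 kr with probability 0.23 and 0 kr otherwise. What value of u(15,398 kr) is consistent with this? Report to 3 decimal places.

0.179

First, u(27,016 kr) = 0.78·u(50,000 kr) + 0.22·u(0 kr) = 0.78.
Then u(15,398 kr) = 0.23·u(27,016 kr) + 0.77·u(0 kr) = 0.23·0.78 + 0.77·0.00 = 0.1794.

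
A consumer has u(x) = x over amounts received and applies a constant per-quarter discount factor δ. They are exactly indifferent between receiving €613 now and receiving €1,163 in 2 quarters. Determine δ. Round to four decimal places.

Equating discounted utilities: u(613) = δ^2·u(1163) ⇒ δ^2 = u(613)/u(1163).
With u(x) = x: δ^2 = 613/1163 = 0.52709.
Taking the square root: δ = 0.52709^(1/2) ≈ 0.7260.

δ ≈ 0.7260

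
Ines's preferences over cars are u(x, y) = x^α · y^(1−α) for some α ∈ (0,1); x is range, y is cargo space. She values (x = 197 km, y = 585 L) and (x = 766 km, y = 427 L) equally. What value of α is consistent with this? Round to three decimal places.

α ≈ 0.188

The Cobb–Douglas utilities coincide, so 197^α·585^(1−α) = 766^α·427^(1−α).
Taking logs: α·ln 197 + (1−α)·ln 585 = α·ln 766 + (1−α)·ln 427, i.e. α·-1.357978 = (1−α)·-0.314828.
Thus α·(-1.672806) = -0.314828, so α = -0.314828/-1.672806 ≈ 0.188.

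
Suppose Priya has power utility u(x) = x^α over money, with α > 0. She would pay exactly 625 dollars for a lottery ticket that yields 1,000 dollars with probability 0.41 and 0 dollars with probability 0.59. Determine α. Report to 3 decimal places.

α ≈ 1.897

The lottery's expected utility is 0.41·u(1000) + 0.59·u(0) = 0.41·1000^α (since u(0) = 0 for α > 0).
Setting u(625) equal to that: 625^α = 0.41·1000^α ⇒ (625/1000)^α = 0.41.
Taking logs: α·ln(625/1000) = ln(0.41), so α = -0.891598 / -0.470004 ≈ 1.897.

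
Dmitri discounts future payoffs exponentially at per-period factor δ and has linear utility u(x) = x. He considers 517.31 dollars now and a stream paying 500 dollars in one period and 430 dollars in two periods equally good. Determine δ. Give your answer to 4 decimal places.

δ ≈ 0.6600

Equating present values: 517.31 = 500δ + 430δ².
So 430δ² + 500δ − 517.31 = 0.
The positive root is δ = [−500 + √(500² + 4·430·517.31)] / (2·430) = (−500 + 1067.602)/860 ≈ 0.6600.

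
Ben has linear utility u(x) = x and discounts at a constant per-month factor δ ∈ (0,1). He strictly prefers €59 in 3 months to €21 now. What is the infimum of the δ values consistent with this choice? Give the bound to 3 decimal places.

The preference means 21 < δ^3·59.
So δ^3 > 21/59 = 0.35593; taking the cube root of both positive sides preserves the inequality.
δ > 0.35593^(1/3) = 0.709.

δ > 0.709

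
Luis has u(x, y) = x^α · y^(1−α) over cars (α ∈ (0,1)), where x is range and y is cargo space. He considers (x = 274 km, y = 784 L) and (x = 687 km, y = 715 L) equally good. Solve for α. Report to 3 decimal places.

α ≈ 0.091

The Cobb–Douglas utilities coincide, so 274^α·784^(1−α) = 687^α·715^(1−α).
(274/687)^α = (715/784)^(1−α); take logs: α·ln(274/687) = (1−α)·ln(715/784), i.e. α·-0.919206 = (1−α)·-0.092126.
With A = -0.919206 and B = -0.092126: α·A = (1−α)·B, so α = B/(A+B) = -0.092126/-1.011332 ≈ 0.091.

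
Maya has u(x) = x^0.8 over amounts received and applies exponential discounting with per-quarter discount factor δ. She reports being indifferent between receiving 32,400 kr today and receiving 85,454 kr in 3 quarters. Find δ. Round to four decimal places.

δ ≈ 0.7721

Equating discounted utilities: u(32400) = δ^3·u(85454) ⇒ δ^3 = u(32400)/u(85454).
Since u(x) = x^0.8, δ^3 = (32400/85454)^0.8 = 0.37915^0.8 = 0.46031.
Hence δ = (0.46031)^(1/3) = 0.772117.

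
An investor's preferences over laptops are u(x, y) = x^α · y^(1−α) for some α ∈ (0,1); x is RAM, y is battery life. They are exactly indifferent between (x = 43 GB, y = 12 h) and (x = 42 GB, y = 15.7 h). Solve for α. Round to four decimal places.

Indifference: 43^α · 12^(1−α) = 42^α · 15.7^(1−α).
(43/42)^α = (15.7/12)^(1−α); take logs: α·ln(43/42) = (1−α)·ln(15.7/12), i.e. α·0.0235305 = (1−α)·0.2687541.
So α/(1−α) = (0.2687541)/(0.0235305) = 11.4215210, and α = 11.4215210/12.4215210 ≈ 0.9195.

α ≈ 0.9195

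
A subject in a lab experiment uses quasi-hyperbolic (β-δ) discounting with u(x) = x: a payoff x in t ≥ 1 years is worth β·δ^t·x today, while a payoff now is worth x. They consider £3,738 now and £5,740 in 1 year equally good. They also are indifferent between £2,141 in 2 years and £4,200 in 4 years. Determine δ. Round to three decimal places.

Both payoffs in the second observation are in the future, so β drops out: δ^2·2141 = δ^4·4200 ⇒ δ^2 = 2141/4200 = 0.50976, so δ = 0.71398.

δ ≈ 0.714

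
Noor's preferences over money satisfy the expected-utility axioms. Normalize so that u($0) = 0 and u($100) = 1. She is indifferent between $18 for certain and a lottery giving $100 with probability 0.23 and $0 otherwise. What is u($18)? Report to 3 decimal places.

0.230

By the standard-gamble method, u($18) is just the indifference probability on the best outcome: 0.23.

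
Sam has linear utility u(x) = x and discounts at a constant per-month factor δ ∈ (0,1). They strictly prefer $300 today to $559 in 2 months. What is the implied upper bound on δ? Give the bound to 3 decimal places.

Comparing present values: 300 > δ^2·559.
So δ^2 < 300/559 = 0.53667; taking the square root of both positive sides preserves the inequality.
δ < 0.53667^(1/2) = 0.733.

δ < 0.733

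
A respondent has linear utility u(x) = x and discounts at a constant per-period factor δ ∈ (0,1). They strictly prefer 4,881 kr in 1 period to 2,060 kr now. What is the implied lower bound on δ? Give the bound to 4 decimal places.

δ > 0.4220

The preference means 2060 < δ·4881.
So δ > 2060/4881 = 0.42204.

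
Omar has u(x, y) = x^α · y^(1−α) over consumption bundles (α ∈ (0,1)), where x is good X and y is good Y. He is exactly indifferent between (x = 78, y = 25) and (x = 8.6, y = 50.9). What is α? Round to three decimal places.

α ≈ 0.244

Indifference: 78^α · 25^(1−α) = 8.6^α · 50.9^(1−α).
(78/8.6)^α = (50.9/25)^(1−α); take logs: α·ln(78/8.6) = (1−α)·ln(50.9/25), i.e. α·2.204947 = (1−α)·0.710987.
With A = 2.204947 and B = 0.710987: α·A = (1−α)·B, so α = B/(A+B) = 0.710987/2.915934 ≈ 0.244.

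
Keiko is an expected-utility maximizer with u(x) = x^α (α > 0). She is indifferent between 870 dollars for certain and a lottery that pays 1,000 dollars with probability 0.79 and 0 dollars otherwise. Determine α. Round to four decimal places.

Since u(0) = 0, the lottery's EU is 0.79·1000^α.
Setting u(870) equal to that: 870^α = 0.79·1000^α ⇒ (870/1000)^α = 0.79.
Taking logs: α·ln(870/1000) = ln(0.79), so α = -0.2357223 / -0.1392621 ≈ 1.6927.

α ≈ 1.6927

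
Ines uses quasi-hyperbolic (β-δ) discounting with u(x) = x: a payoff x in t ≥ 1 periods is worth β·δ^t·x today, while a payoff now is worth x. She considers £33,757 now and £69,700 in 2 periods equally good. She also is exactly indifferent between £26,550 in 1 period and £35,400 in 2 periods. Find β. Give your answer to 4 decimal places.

β ≈ 0.8610

From the later pair, β·δ^1·26550 = β·δ^2·35400; dividing through, δ = 26550/35400 = 0.75000.
Now use the now-vs-future pair: 33757 = β·δ^2·69700 gives β = 33757/(0.56250·69700) ≈ 0.8610.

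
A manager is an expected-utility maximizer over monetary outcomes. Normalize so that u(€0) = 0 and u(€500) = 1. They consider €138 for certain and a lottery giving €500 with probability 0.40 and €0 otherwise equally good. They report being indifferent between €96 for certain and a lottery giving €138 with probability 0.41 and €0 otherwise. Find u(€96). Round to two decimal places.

0.16

The first gamble pins u(€138): it must equal 0.40·1 + 0.60·0 = 0.40.
Then u(€96) = 0.41·u(€138) + 0.59·u(€0) = 0.41·0.40 + 0.59·0.00 = 0.1640.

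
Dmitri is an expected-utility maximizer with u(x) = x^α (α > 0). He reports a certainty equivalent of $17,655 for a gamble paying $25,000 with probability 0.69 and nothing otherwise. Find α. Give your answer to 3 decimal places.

EU(lottery) = 0.69·25000^α + 0.31·0 = 0.69·25000^α.
Indifference: 17655^α = 0.69·25000^α, so (17655/25000)^α = 0.69.
α = ln(0.69) / ln(17655/25000) = -0.371064/-0.347857 ≈ 1.067.

α ≈ 1.067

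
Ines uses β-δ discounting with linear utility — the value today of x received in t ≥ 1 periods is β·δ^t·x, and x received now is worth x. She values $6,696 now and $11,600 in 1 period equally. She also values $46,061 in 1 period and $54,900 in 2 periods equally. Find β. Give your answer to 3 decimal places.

Both payoffs in the second observation are in the future, so β drops out: δ^1·46061 = δ^2·54900 ⇒ δ = 46061/54900 = 0.83900.
Now use the now-vs-future pair: 6696 = β·δ·11600 gives β = 6696/(0.83900·11600) ≈ 0.688.

β ≈ 0.688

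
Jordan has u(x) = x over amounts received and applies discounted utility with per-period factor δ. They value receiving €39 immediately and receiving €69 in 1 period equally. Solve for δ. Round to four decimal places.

δ ≈ 0.5652

The payoff in 1 period is discounted by δ, so u(39) = δ·u(69) and δ = u(39)/u(69).
With u(x) = x: δ = 39/69 = 0.56522.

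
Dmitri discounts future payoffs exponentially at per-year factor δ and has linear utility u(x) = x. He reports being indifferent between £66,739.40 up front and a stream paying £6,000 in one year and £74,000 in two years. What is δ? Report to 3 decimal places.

δ ≈ 0.910

Present value of the stream is 6000·δ + 74000·δ². Indifference gives 6000δ + 74000δ² = 66739.40.
That is, 74000δ² + 6000δ − 66739.40 = 0, a quadratic in δ.
δ = (−6000 + √(6000² + 4·74000·66739.40)) / (2·74000) = (−6000 + √19790862400.00) / 148000 ≈ 0.910.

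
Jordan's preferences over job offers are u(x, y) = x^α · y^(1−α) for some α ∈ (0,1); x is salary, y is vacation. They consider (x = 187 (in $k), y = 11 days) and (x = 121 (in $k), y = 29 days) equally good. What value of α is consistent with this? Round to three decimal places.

Set the two utilities equal: 187^α·11^(1−α) = 121^α·29^(1−α).
Rearrange to (187/121)^α = (29/11)^(1−α) and take logs: α·0.435318 = (1−α)·0.969401.
So α/(1−α) = (0.969401)/(0.435318) = 2.226880, and α = 2.226880/3.226880 ≈ 0.690.

α ≈ 0.690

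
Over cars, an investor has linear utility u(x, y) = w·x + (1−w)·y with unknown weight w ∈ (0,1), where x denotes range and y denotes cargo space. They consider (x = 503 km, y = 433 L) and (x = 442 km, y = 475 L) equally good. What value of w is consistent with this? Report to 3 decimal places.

w = 0.408

Equating utilities: w·503 + (1−w)·433 = w·442 + (1−w)·475.
Collecting terms: w·61 = (1−w)·42.
The marginal rate of substitution is 42/61, so w = 42/(61+42) = 0.408.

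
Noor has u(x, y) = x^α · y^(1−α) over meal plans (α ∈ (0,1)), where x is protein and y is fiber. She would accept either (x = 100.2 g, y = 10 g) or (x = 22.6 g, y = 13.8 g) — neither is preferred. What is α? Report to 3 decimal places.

The Cobb–Douglas utilities coincide, so 100.2^α·10^(1−α) = 22.6^α·13.8^(1−α).
(100.2/22.6)^α = (13.8/10)^(1−α); take logs: α·ln(100.2/22.6) = (1−α)·ln(13.8/10), i.e. α·1.489218 = (1−α)·0.322083.
With A = 1.489218 and B = 0.322083: α·A = (1−α)·B, so α = B/(A+B) = 0.322083/1.811301 ≈ 0.178.

α ≈ 0.178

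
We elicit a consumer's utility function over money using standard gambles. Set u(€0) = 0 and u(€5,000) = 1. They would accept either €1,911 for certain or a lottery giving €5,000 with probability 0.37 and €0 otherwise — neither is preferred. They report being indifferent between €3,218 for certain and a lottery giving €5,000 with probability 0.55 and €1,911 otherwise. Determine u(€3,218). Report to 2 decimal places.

0.72

First, u(€1,911) = 0.37·u(€5,000) + 0.63·u(€0) = 0.37.
Chaining: u(€3,218) = 0.55·1.00 + 0.45·0.37 = 0.7165.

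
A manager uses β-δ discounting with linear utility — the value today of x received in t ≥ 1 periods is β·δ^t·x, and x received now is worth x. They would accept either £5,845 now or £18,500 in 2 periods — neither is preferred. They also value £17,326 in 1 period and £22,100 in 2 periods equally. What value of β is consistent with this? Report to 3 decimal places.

β ≈ 0.514

From the later pair, β·δ^1·17326 = β·δ^2·22100; dividing through, δ = 17326/22100 = 0.78398.
Substituting δ into 5845 = β·δ^2·18500: β = 5845/(11370.611) ≈ 0.514.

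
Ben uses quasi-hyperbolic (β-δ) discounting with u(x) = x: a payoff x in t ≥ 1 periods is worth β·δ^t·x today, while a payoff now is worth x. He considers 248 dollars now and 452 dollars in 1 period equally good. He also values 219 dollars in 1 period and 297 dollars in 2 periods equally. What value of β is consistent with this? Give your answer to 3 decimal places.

β ≈ 0.744

Both payoffs in the second observation are in the future, so β drops out: δ^1·219 = δ^2·297 ⇒ δ = 219/297 = 0.73737.
Now use the now-vs-future pair: 248 = β·δ·452 gives β = 248/(0.73737·452) ≈ 0.744.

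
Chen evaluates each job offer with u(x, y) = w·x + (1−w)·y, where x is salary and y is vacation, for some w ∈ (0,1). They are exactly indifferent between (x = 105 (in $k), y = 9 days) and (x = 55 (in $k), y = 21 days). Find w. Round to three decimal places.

Indifference: w·105 + (1−w)·9 = w·55 + (1−w)·21.
w·(105−55) = (1−w)·(21−9), i.e. w·50 = (1−w)·12.
The marginal rate of substitution is 12/50, so w = 12/(50+12) = 0.194.

w = 0.194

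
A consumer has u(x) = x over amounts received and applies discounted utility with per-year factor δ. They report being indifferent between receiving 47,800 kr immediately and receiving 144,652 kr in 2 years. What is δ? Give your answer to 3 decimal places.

Equating discounted utilities: u(47800) = δ^2·u(144652) ⇒ δ^2 = u(47800)/u(144652).
With u(x) = x: δ^2 = 47800/144652 = 0.33045.
So δ = 0.33045^(1/2) ≈ 0.575.

δ ≈ 0.575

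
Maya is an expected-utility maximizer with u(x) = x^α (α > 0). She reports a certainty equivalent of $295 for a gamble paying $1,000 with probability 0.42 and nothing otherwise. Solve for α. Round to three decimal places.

The lottery's expected utility is 0.42·u(1000) + 0.58·u(0) = 0.42·1000^α (since u(0) = 0 for α > 0).
Setting u(295) equal to that: 295^α = 0.42·1000^α ⇒ (295/1000)^α = 0.42.
Taking logs: α·ln(295/1000) = ln(0.42), so α = -0.867501 / -1.220780 ≈ 0.711.

α ≈ 0.711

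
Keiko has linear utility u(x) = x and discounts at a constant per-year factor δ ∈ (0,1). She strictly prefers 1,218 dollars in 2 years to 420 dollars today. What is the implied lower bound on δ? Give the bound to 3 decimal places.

Under u(x) = x this choice says 420 < δ^2·1218.
Hence δ^2 > 420/1218 = 0.34483, and x ↦ x^(1/2) is increasing on (0,∞).
δ > 0.34483^(1/2) = 0.587.

δ > 0.587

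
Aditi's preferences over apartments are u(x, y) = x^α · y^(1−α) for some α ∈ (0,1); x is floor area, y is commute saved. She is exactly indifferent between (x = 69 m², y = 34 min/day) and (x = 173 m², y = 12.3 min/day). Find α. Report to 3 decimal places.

α ≈ 0.525

The Cobb–Douglas utilities coincide, so 69^α·34^(1−α) = 173^α·12.3^(1−α).
(69/173)^α = (12.3/34)^(1−α); take logs: α·ln(69/173) = (1−α)·ln(12.3/34), i.e. α·-0.919185 = (1−α)·-1.016761.
Thus α·(-1.935946) = -1.016761, so α = -1.016761/-1.935946 ≈ 0.525.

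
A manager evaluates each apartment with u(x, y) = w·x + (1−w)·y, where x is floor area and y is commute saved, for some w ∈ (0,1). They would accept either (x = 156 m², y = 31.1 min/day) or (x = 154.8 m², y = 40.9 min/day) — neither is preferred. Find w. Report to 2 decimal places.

u(156,31.1) = u(154.8,40.9) means w·156 + (1−w)·31.1 = w·154.8 + (1−w)·40.9.
Collecting terms: w·1.2 = (1−w)·9.8.
The marginal rate of substitution is 9.8/1.2, so w = 9.8/(1.2+9.8) = 0.89.

w = 0.89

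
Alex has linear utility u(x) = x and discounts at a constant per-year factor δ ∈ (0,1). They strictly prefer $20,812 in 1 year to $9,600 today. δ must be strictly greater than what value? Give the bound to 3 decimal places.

Comparing present values: 9600 < δ·20812.
So δ > 9600/20812 = 0.46127.

δ > 0.461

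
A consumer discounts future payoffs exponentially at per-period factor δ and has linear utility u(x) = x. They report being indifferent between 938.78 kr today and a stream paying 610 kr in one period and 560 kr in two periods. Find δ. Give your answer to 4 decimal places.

δ ≈ 0.8600

Equating present values: 938.78 = 610δ + 560δ².
Rearranged: 560δ² + 610δ − 938.78 = 0.
δ = (−610 + √(610² + 4·560·938.78)) / (2·560) = (−610 + √2474967.20) / 1120 ≈ 0.8600.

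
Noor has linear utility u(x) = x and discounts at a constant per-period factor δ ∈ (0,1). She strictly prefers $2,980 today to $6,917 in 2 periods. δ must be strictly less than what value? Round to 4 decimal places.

δ < 0.6564

Under u(x) = x this choice says 2980 > δ^2·6917.
Dividing by 6917: δ^2 < 0.43082. Both sides are positive, so the square root keeps the direction.
δ < 0.43082^(1/2) = 0.6564.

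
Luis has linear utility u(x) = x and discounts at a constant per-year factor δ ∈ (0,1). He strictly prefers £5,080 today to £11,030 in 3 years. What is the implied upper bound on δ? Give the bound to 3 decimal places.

δ < 0.772

The preference means 5080 > δ^3·11030.
Hence δ^3 < 5080/11030 = 0.46056, and x ↦ x^(1/3) is increasing on (0,∞).
δ < 0.46056^(1/3) = 0.772.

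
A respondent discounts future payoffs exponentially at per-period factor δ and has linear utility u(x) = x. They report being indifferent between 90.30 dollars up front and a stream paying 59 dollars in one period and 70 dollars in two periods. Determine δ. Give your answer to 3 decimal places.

δ ≈ 0.790

Present value of the stream is 59·δ + 70·δ². Indifference gives 59δ + 70δ² = 90.30.
Rearranged: 70δ² + 59δ − 90.30 = 0.
By the quadratic formula (taking the positive root), δ = (−59 + √28765.00) / 140 ≈ 0.790.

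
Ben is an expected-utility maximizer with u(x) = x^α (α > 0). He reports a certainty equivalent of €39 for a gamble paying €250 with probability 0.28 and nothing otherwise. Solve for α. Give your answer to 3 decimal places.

The lottery's expected utility is 0.28·u(250) + 0.72·u(0) = 0.28·250^α (since u(0) = 0 for α > 0).
Equating: 39^α = 0.28·250^α, i.e. 0.1560^α = 0.28.
α = ln(0.28) / ln(39/250) = -1.272966/-1.857899 ≈ 0.685.

α ≈ 0.685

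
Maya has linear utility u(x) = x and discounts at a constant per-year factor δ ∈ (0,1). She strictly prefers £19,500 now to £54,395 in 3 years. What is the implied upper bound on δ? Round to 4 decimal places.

The preference means 19500 > δ^3·54395.
So δ^3 < 19500/54395 = 0.35849; taking the cube root of both positive sides preserves the inequality.
δ < (19500/54395)^(1/3) ≈ 0.7104.

δ < 0.7104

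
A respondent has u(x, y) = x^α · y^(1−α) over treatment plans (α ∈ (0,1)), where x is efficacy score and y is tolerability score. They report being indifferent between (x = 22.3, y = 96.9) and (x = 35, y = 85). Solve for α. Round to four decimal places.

The Cobb–Douglas utilities coincide, so 22.3^α·96.9^(1−α) = 35^α·85^(1−α).
Taking logs: α·ln 22.3 + (1−α)·ln 96.9 = α·ln 35 + (1−α)·ln 85, i.e. α·-0.4507614 = (1−α)·-0.1310283.
So α/(1−α) = (-0.1310283)/(-0.4507614) = 0.2906822, and α = 0.2906822/1.2906822 ≈ 0.2252.

α ≈ 0.2252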